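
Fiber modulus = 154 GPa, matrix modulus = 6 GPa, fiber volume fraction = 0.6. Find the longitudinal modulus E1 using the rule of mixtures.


E1 = Ef*Vf + Em*(1-Vf) = 154*0.6 + 6*0.4 = 94.8 GPa

94.8 GPa


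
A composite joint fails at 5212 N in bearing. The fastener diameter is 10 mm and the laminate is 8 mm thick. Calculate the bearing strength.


sigma_br = F/(d*h) = 5212/(10*8) = 65.2 MPa

65.2 MPa


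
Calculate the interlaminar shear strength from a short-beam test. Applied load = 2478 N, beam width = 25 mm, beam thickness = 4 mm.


ILSS = 3F/(4bh) = 3*2478/(4*25*4) = 18.59 MPa

18.59 MPa


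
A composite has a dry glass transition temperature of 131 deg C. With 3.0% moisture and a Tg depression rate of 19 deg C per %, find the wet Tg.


Tg_wet = Tg_dry - k*moisture = 131 - 19*3.0 = 74.0 deg C

74.0 deg C


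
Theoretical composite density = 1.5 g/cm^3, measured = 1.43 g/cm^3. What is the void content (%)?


Void% = (rho_theo - rho_actual)/rho_theo * 100 = (1.5 - 1.43)/1.5 * 100 = 4.67%

4.67%


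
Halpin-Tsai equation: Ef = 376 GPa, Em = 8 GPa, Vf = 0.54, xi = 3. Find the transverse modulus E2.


eta = (Ef/Em - 1)/(Ef/Em + xi) = (47.0 - 1)/(47.0 + 3) = 0.92
E2 = Em*(1+xi*eta*Vf)/(1-eta*Vf) = 39.59 GPa

39.59 GPa


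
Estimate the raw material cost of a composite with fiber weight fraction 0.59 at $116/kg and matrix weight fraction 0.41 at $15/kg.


Cost = cost_f*Wf + cost_m*Wm = 116*0.59 + 15*0.41 = $74.59/kg

$74.59/kg


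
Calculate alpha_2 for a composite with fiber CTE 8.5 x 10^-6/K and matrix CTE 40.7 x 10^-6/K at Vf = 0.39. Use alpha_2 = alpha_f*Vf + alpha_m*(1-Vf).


alpha_2 = alpha_f*Vf + alpha_m*(1-Vf) = 8.5*0.39 + 40.7*0.61 = 28.1 x 10^-6/K

28.1 x 10^-6/K


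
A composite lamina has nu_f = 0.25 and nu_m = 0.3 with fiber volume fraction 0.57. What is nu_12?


nu_12 = nu_f*Vf + nu_m*(1-Vf) = 0.25*0.57 + 0.3*0.43 = 0.2715

0.2715


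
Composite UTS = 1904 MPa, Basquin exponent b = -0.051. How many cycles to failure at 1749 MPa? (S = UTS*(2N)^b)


N = 0.5 * (S/UTS)^(1/b) = 0.5 * (1749/1904)^(1/-0.051) = 2.6427 cycles

2.6427 cycles


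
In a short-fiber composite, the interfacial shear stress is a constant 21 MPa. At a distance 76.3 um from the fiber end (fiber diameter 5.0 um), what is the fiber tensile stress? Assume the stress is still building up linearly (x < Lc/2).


Force balance: sigma_f * (pi*d^2/4) = tau * (pi*d) * x  ->  sigma_f = 4 * tau * x / d
sigma_f = 4 * 21 * 76.3 / 5.0 = 1281.8 MPa

1281.8 MPa


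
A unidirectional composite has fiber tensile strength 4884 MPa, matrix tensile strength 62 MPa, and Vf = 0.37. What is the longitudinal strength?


sigma_1 = sigma_f*Vf + sigma_m*(1-Vf) = 4884*0.37 + 62*0.63 = 1846.1 MPa

1846.1 MPa


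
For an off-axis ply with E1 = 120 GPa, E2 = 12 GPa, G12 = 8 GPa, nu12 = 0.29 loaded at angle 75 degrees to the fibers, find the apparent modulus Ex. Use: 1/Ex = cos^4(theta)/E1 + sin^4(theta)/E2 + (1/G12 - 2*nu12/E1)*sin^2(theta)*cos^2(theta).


cos^4(75) = 0.004487, sin^4(75) = 0.870513, sin^2(75)*cos^2(75) = 0.0625
1/G12 - 2*nu12/E1 = 1/8 - 2*0.29/120 = 0.120167 GPa^-1
1/Ex = 0.004487/120 + 0.870513/12 + 0.120167*0.0625 = 0.0800905 GPa^-1
Ex = 12.49 GPa

12.49 GPa


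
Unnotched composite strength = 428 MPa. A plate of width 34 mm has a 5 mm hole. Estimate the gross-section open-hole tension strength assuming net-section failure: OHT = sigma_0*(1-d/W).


OHT = sigma_0*(1-d/W) = 428*(1-5/34) = 365.1 MPa

365.1 MPa


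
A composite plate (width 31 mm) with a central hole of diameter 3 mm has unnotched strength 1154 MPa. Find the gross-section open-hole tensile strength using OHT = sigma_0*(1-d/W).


OHT = sigma_0*(1-d/W) = 1154*(1-3/31) = 1042.3 MPa

1042.3 MPa


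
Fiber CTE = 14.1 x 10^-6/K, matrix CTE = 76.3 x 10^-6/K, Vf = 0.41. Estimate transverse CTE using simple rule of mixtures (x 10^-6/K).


alpha_2 = alpha_f*Vf + alpha_m*(1-Vf) = 14.1*0.41 + 76.3*0.59 = 50.8 x 10^-6/K

50.8 x 10^-6/K


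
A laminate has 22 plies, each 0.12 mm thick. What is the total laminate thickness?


h = n * t_ply = 22 * 0.12 = 2.64 mm

2.64 mm


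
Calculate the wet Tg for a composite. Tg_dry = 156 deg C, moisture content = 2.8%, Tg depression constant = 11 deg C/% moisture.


Tg_wet = Tg_dry - k*moisture = 156 - 11*2.8 = 125.2 deg C

125.2 deg C


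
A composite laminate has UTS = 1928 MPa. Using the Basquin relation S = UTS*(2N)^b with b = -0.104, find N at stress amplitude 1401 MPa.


N = 0.5 * (S/UTS)^(1/b) = 0.5 * (1401/1928)^(1/-0.104) = 10.7727 cycles

10.7727 cycles


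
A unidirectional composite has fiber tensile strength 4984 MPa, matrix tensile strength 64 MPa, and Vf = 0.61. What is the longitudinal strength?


sigma_1 = sigma_f*Vf + sigma_m*(1-Vf) = 4984*0.61 + 64*0.39 = 3065.2 MPa

3065.2 MPa


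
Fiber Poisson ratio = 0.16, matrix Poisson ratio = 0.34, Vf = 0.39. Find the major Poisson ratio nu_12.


nu_12 = nu_f*Vf + nu_m*(1-Vf) = 0.16*0.39 + 0.34*0.61 = 0.2698

0.2698


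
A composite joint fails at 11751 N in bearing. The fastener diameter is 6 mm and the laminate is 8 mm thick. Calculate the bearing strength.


sigma_br = F/(d*h) = 11751/(6*8) = 244.8 MPa

244.8 MPa


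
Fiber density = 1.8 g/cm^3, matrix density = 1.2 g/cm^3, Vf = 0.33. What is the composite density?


rho_c = rho_f*Vf + rho_m*(1-Vf) = 1.8*0.33 + 1.2*0.67 = 1.398 g/cm^3

1.398 g/cm^3


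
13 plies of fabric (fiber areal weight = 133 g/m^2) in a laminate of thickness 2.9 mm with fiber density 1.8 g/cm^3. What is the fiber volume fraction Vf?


Vf = n * FAW / (rho_f * h * 1000) = 13 * 133 / (1.8 * 2.9 * 1000) = 0.3312

0.3312


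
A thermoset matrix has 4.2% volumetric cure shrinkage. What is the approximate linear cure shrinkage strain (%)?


Linear shrinkage ≈ vol_shrink/3 = 4.2/3 = 1.4%

1.4%


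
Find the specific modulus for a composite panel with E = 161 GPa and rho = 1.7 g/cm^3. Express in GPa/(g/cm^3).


Specific stiffness = E/rho = 161/1.7 = 94.7 GPa/(g/cm^3)

94.7 GPa/(g/cm^3)


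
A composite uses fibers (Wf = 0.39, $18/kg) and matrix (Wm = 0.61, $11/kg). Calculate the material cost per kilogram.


Cost = cost_f*Wf + cost_m*Wm = 18*0.39 + 11*0.61 = $13.73/kg

$13.73/kg


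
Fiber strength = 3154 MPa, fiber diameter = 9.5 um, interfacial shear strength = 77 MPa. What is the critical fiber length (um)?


Lc = sigma_f * d / (2 * tau_i) = 3154 * 9.5 / (2 * 77) = 194.6 um

194.6 um


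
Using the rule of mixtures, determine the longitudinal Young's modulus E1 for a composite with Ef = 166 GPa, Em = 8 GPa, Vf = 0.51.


E1 = Ef*Vf + Em*(1-Vf) = 166*0.51 + 8*0.49 = 88.58 GPa

88.58 GPa


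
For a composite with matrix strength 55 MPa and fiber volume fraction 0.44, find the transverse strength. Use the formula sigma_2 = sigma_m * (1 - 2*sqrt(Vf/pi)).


factor = 1 - 2*sqrt(0.44/pi) = 0.2515
sigma_2 = 55 * 0.2515 = 13.83 MPa

13.83 MPa


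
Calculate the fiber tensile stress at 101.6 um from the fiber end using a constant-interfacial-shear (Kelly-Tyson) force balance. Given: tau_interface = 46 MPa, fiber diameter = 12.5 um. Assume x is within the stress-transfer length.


Force balance: sigma_f * (pi*d^2/4) = tau * (pi*d) * x  ->  sigma_f = 4 * tau * x / d
sigma_f = 4 * 46 * 101.6 / 12.5 = 1495.6 MPa

1495.6 MPa


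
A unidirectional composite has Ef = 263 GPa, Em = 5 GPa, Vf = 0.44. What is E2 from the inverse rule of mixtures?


1/E2 = Vf/Ef + (1-Vf)/Em = 0.44/263 + 0.56/5
E2 = 8.8 GPa

8.8 GPa


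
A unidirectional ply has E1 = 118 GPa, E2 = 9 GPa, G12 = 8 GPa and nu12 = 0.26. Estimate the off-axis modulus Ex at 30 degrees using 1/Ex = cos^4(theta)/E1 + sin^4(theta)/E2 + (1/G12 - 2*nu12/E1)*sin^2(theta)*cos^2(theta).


cos^4(30) = 0.5625, sin^4(30) = 0.0625, sin^2(30)*cos^2(30) = 0.1875
1/G12 - 2*nu12/E1 = 1/8 - 2*0.26/118 = 0.120593 GPa^-1
1/Ex = 0.5625/118 + 0.0625/9 + 0.120593*0.1875 = 0.0343226 GPa^-1
Ex = 29.14 GPa

29.14 GPa


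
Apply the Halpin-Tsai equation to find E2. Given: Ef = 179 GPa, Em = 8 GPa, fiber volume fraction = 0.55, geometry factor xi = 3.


eta = (Ef/Em - 1)/(Ef/Em + xi) = (22.375 - 1)/(22.375 + 3) = 0.8424
E2 = Em*(1+xi*eta*Vf)/(1-eta*Vf) = 35.62 GPa

35.62 GPa


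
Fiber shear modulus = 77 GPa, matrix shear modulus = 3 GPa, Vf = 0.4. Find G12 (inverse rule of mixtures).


1/G12 = Vf/Gf + (1-Vf)/Gm = 0.4/77 + 0.6/3
G12 = 4.87 GPa

4.87 GPa


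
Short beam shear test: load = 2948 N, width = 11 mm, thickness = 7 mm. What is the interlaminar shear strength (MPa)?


ILSS = 3F/(4bh) = 3*2948/(4*11*7) = 28.71 MPa

28.71 MPa


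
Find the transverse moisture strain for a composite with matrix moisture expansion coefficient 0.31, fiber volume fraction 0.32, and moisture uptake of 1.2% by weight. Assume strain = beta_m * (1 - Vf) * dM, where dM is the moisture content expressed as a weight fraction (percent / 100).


dM = 1.2/100 = 0.012
strain = beta_m * (1-Vf) * dM = 0.31 * 0.68 * 0.012 = 0.0025296

0.0025296


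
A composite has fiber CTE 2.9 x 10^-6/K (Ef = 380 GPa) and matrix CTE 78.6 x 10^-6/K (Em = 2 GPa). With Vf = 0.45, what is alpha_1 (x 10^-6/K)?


E1 = Ef*Vf + Em*(1-Vf) = 172.1
alpha_1 = (alpha_f*Ef*Vf + alpha_m*Em*(1-Vf))/E1 = 3.38 x 10^-6/K

3.38 x 10^-6/K


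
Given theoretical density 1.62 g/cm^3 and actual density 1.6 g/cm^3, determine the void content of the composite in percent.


Void% = (rho_theo - rho_actual)/rho_theo * 100 = (1.62 - 1.6)/1.62 * 100 = 1.23%

1.23%


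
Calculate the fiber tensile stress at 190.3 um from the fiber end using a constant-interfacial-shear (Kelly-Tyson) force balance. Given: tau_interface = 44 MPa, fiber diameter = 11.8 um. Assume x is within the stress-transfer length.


Force balance: sigma_f * (pi*d^2/4) = tau * (pi*d) * x  ->  sigma_f = 4 * tau * x / d
sigma_f = 4 * 44 * 190.3 / 11.8 = 2838.4 MPa

2838.4 MPa


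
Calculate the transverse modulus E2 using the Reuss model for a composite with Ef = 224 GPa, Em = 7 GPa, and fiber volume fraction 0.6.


1/E2 = Vf/Ef + (1-Vf)/Em = 0.6/224 + 0.4/7
E2 = 16.72 GPa

16.72 GPa


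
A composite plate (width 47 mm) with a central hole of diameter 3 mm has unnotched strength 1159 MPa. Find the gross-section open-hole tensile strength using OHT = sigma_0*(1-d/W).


OHT = sigma_0*(1-d/W) = 1159*(1-3/47) = 1085.0 MPa

1085.0 MPa


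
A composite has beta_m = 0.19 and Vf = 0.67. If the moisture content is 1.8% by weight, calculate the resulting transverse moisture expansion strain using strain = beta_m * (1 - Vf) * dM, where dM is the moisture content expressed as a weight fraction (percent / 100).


dM = 1.8/100 = 0.018
strain = beta_m * (1-Vf) * dM = 0.19 * 0.33 * 0.018 = 0.0011286

0.0011286


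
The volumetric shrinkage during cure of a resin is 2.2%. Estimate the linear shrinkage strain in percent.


Linear shrinkage ≈ vol_shrink/3 = 2.2/3 = 0.733%

0.733%


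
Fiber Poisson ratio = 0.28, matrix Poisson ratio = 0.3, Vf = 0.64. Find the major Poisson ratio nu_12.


nu_12 = nu_f*Vf + nu_m*(1-Vf) = 0.28*0.64 + 0.3*0.36 = 0.2872

0.2872


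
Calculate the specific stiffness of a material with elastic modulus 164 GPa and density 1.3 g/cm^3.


Specific stiffness = E/rho = 164/1.3 = 126.2 GPa/(g/cm^3)

126.2 GPa/(g/cm^3)


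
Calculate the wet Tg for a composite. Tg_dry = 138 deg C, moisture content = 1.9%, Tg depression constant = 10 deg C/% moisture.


Tg_wet = Tg_dry - k*moisture = 138 - 10*1.9 = 119.0 deg C

119.0 deg C


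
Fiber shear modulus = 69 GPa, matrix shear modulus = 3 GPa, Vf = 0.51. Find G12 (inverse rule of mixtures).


1/G12 = Vf/Gf + (1-Vf)/Gm = 0.51/69 + 0.49/3
G12 = 5.86 GPa

5.86 GPa


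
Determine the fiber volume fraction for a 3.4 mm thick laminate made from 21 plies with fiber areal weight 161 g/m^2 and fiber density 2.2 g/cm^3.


Vf = n * FAW / (rho_f * h * 1000) = 21 * 161 / (2.2 * 3.4 * 1000) = 0.452

0.452


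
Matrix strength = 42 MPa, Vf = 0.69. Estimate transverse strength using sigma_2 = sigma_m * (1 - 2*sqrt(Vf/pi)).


factor = 1 - 2*sqrt(0.69/pi) = 0.0627
sigma_2 = 42 * 0.0627 = 2.63 MPa

2.63 MPa


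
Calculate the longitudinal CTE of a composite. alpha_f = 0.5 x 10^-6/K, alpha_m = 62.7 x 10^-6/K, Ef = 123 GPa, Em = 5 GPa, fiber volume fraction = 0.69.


E1 = Ef*Vf + Em*(1-Vf) = 86.42
alpha_1 = (alpha_f*Ef*Vf + alpha_m*Em*(1-Vf))/E1 = 1.62 x 10^-6/K

1.62 x 10^-6/K


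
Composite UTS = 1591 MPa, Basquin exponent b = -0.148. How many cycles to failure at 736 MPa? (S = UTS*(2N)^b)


N = 0.5 * (S/UTS)^(1/b) = 0.5 * (736/1591)^(1/-0.148) = 91.4283 cycles

91.4283 cycles


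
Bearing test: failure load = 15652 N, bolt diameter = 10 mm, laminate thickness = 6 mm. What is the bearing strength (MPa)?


sigma_br = F/(d*h) = 15652/(10*6) = 260.9 MPa

260.9 MPa


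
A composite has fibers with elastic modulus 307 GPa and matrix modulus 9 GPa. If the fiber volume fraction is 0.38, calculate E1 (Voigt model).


E1 = Ef*Vf + Em*(1-Vf) = 307*0.38 + 9*0.62 = 122.24 GPa

122.24 GPa


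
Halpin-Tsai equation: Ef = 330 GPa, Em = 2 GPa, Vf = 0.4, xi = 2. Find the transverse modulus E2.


eta = (Ef/Em - 1)/(Ef/Em + xi) = (165.0 - 1)/(165.0 + 2) = 0.982
E2 = Em*(1+xi*eta*Vf)/(1-eta*Vf) = 5.88 GPa

5.88 GPa


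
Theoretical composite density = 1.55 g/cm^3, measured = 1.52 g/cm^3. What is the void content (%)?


Void% = (rho_theo - rho_actual)/rho_theo * 100 = (1.55 - 1.52)/1.55 * 100 = 1.94%

1.94%


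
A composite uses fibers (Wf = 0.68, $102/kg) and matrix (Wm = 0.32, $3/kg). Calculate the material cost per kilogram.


Cost = cost_f*Wf + cost_m*Wm = 102*0.68 + 3*0.32 = $70.32/kg

$70.32/kg


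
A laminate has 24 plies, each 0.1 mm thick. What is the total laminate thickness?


h = n * t_ply = 24 * 0.1 = 2.4 mm

2.4 mm


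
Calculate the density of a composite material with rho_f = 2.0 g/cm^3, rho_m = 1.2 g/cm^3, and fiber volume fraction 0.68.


rho_c = rho_f*Vf + rho_m*(1-Vf) = 2.0*0.68 + 1.2*0.32 = 1.744 g/cm^3

1.744 g/cm^3


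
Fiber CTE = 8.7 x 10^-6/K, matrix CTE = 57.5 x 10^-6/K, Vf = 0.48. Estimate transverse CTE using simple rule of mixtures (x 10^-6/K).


alpha_2 = alpha_f*Vf + alpha_m*(1-Vf) = 8.7*0.48 + 57.5*0.52 = 34.1 x 10^-6/K

34.1 x 10^-6/K


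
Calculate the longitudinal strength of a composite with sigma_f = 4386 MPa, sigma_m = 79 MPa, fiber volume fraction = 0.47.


sigma_1 = sigma_f*Vf + sigma_m*(1-Vf) = 4386*0.47 + 79*0.53 = 2103.3 MPa

2103.3 MPa


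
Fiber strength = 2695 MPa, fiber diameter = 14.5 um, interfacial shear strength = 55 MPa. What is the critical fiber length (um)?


Lc = sigma_f * d / (2 * tau_i) = 2695 * 14.5 / (2 * 55) = 355.3 um

355.3 um


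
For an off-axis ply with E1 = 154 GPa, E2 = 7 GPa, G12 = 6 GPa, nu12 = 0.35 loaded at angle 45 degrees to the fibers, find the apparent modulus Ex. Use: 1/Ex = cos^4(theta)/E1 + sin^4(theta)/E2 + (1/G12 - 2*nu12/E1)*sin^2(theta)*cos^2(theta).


cos^4(45) = 0.25, sin^4(45) = 0.25, sin^2(45)*cos^2(45) = 0.25
1/G12 - 2*nu12/E1 = 1/6 - 2*0.35/154 = 0.162121 GPa^-1
1/Ex = 0.25/154 + 0.25/7 + 0.162121*0.25 = 0.077868 GPa^-1
Ex = 12.84 GPa

12.84 GPa


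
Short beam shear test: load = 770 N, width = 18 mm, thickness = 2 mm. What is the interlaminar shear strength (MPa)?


ILSS = 3F/(4bh) = 3*770/(4*18*2) = 16.04 MPa

16.04 MPa


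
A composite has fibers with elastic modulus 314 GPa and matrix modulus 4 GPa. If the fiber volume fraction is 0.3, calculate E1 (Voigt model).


E1 = Ef*Vf + Em*(1-Vf) = 314*0.3 + 4*0.7 = 97.0 GPa

97.0 GPa


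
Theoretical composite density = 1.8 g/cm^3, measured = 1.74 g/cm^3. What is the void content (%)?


Void% = (rho_theo - rho_actual)/rho_theo * 100 = (1.8 - 1.74)/1.8 * 100 = 3.33%

3.33%


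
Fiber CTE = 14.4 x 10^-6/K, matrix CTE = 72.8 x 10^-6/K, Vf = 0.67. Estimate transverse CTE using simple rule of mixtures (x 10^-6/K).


alpha_2 = alpha_f*Vf + alpha_m*(1-Vf) = 14.4*0.67 + 72.8*0.33 = 33.7 x 10^-6/K

33.7 x 10^-6/K


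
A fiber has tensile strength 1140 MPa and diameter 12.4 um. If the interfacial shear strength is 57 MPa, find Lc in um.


Lc = sigma_f * d / (2 * tau_i) = 1140 * 12.4 / (2 * 57) = 124.0 um

124.0 um


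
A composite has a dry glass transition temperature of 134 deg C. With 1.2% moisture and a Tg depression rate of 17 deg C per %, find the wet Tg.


Tg_wet = Tg_dry - k*moisture = 134 - 17*1.2 = 113.6 deg C

113.6 deg C


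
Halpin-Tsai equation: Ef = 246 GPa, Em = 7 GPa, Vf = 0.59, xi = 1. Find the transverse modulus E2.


eta = (Ef/Em - 1)/(Ef/Em + xi) = (35.1429 - 1)/(35.1429 + 1) = 0.9447
E2 = Em*(1+xi*eta*Vf)/(1-eta*Vf) = 24.63 GPa

24.63 GPa


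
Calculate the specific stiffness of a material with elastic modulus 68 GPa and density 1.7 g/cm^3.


Specific stiffness = E/rho = 68/1.7 = 40.0 GPa/(g/cm^3)

40.0 GPa/(g/cm^3)


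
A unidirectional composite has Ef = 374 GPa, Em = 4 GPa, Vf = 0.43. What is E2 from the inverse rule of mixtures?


1/E2 = Vf/Ef + (1-Vf)/Em = 0.43/374 + 0.57/4
E2 = 6.96 GPa

6.96 GPa


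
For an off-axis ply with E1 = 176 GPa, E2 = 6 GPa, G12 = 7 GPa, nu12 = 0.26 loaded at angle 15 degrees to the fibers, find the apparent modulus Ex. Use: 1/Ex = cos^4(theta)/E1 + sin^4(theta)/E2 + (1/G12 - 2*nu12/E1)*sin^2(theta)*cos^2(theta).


cos^4(15) = 0.870513, sin^4(15) = 0.004487, sin^2(15)*cos^2(15) = 0.0625
1/G12 - 2*nu12/E1 = 1/7 - 2*0.26/176 = 0.139903 GPa^-1
1/Ex = 0.870513/176 + 0.004487/6 + 0.139903*0.0625 = 0.0144379 GPa^-1
Ex = 69.26 GPa

69.26 GPa


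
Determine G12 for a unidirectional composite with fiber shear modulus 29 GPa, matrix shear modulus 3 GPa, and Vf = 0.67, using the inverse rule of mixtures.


1/G12 = Vf/Gf + (1-Vf)/Gm = 0.67/29 + 0.33/3
G12 = 7.51 GPa

7.51 GPa


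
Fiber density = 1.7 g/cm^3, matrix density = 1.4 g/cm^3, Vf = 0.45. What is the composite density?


rho_c = rho_f*Vf + rho_m*(1-Vf) = 1.7*0.45 + 1.4*0.55 = 1.535 g/cm^3

1.535 g/cm^3


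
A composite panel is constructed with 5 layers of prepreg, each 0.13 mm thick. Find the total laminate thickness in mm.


h = n * t_ply = 5 * 0.13 = 0.65 mm

0.65 mm


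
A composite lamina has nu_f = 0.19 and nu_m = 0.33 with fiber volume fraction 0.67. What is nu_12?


nu_12 = nu_f*Vf + nu_m*(1-Vf) = 0.19*0.67 + 0.33*0.33 = 0.2362

0.2362


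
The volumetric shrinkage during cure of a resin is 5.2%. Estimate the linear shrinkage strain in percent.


Linear shrinkage ≈ vol_shrink/3 = 5.2/3 = 1.733%

1.733%


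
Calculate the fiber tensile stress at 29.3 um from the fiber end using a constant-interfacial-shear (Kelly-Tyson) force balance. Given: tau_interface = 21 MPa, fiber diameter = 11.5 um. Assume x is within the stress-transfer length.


Force balance: sigma_f * (pi*d^2/4) = tau * (pi*d) * x  ->  sigma_f = 4 * tau * x / d
sigma_f = 4 * 21 * 29.3 / 11.5 = 214.0 MPa

214.0 MPa


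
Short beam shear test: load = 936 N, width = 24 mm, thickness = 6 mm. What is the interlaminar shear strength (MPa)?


ILSS = 3F/(4bh) = 3*936/(4*24*6) = 4.88 MPa

4.88 MPa


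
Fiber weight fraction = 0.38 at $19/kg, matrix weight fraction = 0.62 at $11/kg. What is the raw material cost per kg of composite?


Cost = cost_f*Wf + cost_m*Wm = 19*0.38 + 11*0.62 = $14.04/kg

$14.04/kg


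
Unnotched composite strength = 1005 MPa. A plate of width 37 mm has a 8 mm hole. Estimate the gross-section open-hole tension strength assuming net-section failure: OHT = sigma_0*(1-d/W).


OHT = sigma_0*(1-d/W) = 1005*(1-8/37) = 787.7 MPa

787.7 MPa


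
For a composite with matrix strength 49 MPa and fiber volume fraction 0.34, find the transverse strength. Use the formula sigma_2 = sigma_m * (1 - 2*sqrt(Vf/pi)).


factor = 1 - 2*sqrt(0.34/pi) = 0.342
sigma_2 = 49 * 0.342 = 16.76 MPa

16.76 MPa


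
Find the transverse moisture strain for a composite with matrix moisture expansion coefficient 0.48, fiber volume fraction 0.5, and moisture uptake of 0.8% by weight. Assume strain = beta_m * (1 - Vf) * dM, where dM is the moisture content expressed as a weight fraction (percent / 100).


dM = 0.8/100 = 0.008
strain = beta_m * (1-Vf) * dM = 0.48 * 0.5 * 0.008 = 0.00192

0.00192


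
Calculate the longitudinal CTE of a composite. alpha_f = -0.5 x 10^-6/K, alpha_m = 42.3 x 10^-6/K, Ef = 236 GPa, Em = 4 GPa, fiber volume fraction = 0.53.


E1 = Ef*Vf + Em*(1-Vf) = 126.96
alpha_1 = (alpha_f*Ef*Vf + alpha_m*Em*(1-Vf))/E1 = 0.13 x 10^-6/K

0.13 x 10^-6/K


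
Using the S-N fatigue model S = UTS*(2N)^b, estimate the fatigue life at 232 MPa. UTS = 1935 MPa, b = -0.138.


N = 0.5 * (S/UTS)^(1/b) = 0.5 * (232/1935)^(1/-0.138) = 2.3675e+06 cycles

2.3675e+06 cycles


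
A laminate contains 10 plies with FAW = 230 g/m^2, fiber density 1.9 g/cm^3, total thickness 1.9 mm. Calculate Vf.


Vf = n * FAW / (rho_f * h * 1000) = 10 * 230 / (1.9 * 1.9 * 1000) = 0.6371

0.6371


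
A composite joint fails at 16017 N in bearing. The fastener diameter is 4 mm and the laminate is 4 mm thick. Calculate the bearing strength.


sigma_br = F/(d*h) = 16017/(4*4) = 1001.1 MPa

1001.1 MPa


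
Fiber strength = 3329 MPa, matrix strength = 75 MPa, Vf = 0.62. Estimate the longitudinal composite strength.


sigma_1 = sigma_f*Vf + sigma_m*(1-Vf) = 3329*0.62 + 75*0.38 = 2092.5 MPa

2092.5 MPa


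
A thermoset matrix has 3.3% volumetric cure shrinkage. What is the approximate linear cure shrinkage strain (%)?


Linear shrinkage ≈ vol_shrink/3 = 3.3/3 = 1.1%

1.1%


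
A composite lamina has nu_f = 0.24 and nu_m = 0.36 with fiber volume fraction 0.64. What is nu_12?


nu_12 = nu_f*Vf + nu_m*(1-Vf) = 0.24*0.64 + 0.36*0.36 = 0.2832

0.2832


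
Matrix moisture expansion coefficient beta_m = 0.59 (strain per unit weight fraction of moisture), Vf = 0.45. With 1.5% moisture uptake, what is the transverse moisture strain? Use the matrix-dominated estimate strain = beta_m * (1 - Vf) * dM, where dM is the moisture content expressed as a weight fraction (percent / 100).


dM = 1.5/100 = 0.015
strain = beta_m * (1-Vf) * dM = 0.59 * 0.55 * 0.015 = 0.0048675

0.0048675


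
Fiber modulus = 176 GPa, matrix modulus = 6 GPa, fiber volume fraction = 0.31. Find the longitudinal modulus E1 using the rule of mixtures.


E1 = Ef*Vf + Em*(1-Vf) = 176*0.31 + 6*0.69 = 58.7 GPa

58.7 GPa


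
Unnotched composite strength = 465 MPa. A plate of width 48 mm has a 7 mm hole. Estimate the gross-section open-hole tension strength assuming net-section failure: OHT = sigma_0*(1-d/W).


OHT = sigma_0*(1-d/W) = 465*(1-7/48) = 397.2 MPa

397.2 MPa


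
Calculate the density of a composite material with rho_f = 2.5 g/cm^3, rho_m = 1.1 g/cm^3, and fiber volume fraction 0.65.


rho_c = rho_f*Vf + rho_m*(1-Vf) = 2.5*0.65 + 1.1*0.35 = 2.01 g/cm^3

2.01 g/cm^3


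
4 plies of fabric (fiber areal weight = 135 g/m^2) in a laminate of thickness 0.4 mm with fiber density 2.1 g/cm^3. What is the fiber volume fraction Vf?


Vf = n * FAW / (rho_f * h * 1000) = 4 * 135 / (2.1 * 0.4 * 1000) = 0.6429

0.6429


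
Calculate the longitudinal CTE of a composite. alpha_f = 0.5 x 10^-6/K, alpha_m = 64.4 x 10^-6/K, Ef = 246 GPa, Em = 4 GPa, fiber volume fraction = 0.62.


E1 = Ef*Vf + Em*(1-Vf) = 154.04
alpha_1 = (alpha_f*Ef*Vf + alpha_m*Em*(1-Vf))/E1 = 1.13 x 10^-6/K

1.13 x 10^-6/K


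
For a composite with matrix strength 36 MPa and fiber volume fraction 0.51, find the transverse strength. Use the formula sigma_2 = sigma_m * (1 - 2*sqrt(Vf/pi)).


factor = 1 - 2*sqrt(0.51/pi) = 0.1942
sigma_2 = 36 * 0.1942 = 6.99 MPa

6.99 MPa


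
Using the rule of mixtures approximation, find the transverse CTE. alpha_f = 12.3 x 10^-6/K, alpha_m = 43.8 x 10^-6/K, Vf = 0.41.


alpha_2 = alpha_f*Vf + alpha_m*(1-Vf) = 12.3*0.41 + 43.8*0.59 = 30.9 x 10^-6/K

30.9 x 10^-6/K


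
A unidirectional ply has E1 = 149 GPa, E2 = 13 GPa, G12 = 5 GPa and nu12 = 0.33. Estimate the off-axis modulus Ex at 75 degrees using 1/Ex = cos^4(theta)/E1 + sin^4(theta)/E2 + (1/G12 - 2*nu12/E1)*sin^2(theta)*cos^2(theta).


cos^4(75) = 0.004487, sin^4(75) = 0.870513, sin^2(75)*cos^2(75) = 0.0625
1/G12 - 2*nu12/E1 = 1/5 - 2*0.33/149 = 0.19557 GPa^-1
1/Ex = 0.004487/149 + 0.870513/13 + 0.19557*0.0625 = 0.0792158 GPa^-1
Ex = 12.62 GPa

12.62 GPa


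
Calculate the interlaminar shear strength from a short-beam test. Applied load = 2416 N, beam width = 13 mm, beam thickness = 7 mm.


ILSS = 3F/(4bh) = 3*2416/(4*13*7) = 19.91 MPa

19.91 MPa


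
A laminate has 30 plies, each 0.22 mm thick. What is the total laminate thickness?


h = n * t_ply = 30 * 0.22 = 6.6 mm

6.6 mm


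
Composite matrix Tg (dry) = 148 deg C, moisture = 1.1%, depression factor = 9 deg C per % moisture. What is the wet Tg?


Tg_wet = Tg_dry - k*moisture = 148 - 9*1.1 = 138.1 deg C

138.1 deg C


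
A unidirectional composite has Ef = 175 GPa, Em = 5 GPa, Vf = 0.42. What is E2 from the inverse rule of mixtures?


1/E2 = Vf/Ef + (1-Vf)/Em = 0.42/175 + 0.58/5
E2 = 8.45 GPa

8.45 GPa


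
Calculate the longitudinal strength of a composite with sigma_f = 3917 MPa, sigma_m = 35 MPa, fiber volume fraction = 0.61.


sigma_1 = sigma_f*Vf + sigma_m*(1-Vf) = 3917*0.61 + 35*0.39 = 2403.0 MPa

2403.0 MPa


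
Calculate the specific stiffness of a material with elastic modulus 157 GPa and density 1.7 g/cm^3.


Specific stiffness = E/rho = 157/1.7 = 92.4 GPa/(g/cm^3)

92.4 GPa/(g/cm^3)


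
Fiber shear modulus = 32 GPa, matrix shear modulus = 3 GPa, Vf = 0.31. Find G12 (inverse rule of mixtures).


1/G12 = Vf/Gf + (1-Vf)/Gm = 0.31/32 + 0.69/3
G12 = 4.17 GPa

4.17 GPa


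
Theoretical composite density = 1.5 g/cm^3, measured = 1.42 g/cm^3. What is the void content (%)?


Void% = (rho_theo - rho_actual)/rho_theo * 100 = (1.5 - 1.42)/1.5 * 100 = 5.33%

5.33%


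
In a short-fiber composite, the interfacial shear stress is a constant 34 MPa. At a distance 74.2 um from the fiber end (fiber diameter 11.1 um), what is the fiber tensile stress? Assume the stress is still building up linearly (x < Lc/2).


Force balance: sigma_f * (pi*d^2/4) = tau * (pi*d) * x  ->  sigma_f = 4 * tau * x / d
sigma_f = 4 * 34 * 74.2 / 11.1 = 909.1 MPa

909.1 MPa


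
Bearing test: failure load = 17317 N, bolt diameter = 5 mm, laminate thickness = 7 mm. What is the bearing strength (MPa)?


sigma_br = F/(d*h) = 17317/(5*7) = 494.8 MPa

494.8 MPa


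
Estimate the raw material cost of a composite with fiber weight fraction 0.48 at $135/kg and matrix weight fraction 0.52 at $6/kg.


Cost = cost_f*Wf + cost_m*Wm = 135*0.48 + 6*0.52 = $67.92/kg

$67.92/kg


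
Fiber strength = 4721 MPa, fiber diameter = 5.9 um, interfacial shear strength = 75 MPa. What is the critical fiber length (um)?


Lc = sigma_f * d / (2 * tau_i) = 4721 * 5.9 / (2 * 75) = 185.7 um

185.7 um


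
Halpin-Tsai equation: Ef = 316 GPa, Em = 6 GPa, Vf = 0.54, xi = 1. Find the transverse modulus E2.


eta = (Ef/Em - 1)/(Ef/Em + xi) = (52.6667 - 1)/(52.6667 + 1) = 0.9627
E2 = Em*(1+xi*eta*Vf)/(1-eta*Vf) = 18.99 GPa

18.99 GPa


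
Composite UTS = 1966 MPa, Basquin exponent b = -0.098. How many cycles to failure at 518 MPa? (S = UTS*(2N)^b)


N = 0.5 * (S/UTS)^(1/b) = 0.5 * (518/1966)^(1/-0.098) = 407120.1460 cycles

407120.1460 cycles


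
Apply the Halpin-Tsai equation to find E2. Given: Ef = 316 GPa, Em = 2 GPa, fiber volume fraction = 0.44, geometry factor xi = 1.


eta = (Ef/Em - 1)/(Ef/Em + xi) = (158.0 - 1)/(158.0 + 1) = 0.9874
E2 = Em*(1+xi*eta*Vf)/(1-eta*Vf) = 5.07 GPa

5.07 GPa


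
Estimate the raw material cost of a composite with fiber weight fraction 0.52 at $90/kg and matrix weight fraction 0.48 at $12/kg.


Cost = cost_f*Wf + cost_m*Wm = 90*0.52 + 12*0.48 = $52.56/kg

$52.56/kg


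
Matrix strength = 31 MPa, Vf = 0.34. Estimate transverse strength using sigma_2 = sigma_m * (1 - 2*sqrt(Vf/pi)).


factor = 1 - 2*sqrt(0.34/pi) = 0.342
sigma_2 = 31 * 0.342 = 10.6 MPa

10.6 MPa


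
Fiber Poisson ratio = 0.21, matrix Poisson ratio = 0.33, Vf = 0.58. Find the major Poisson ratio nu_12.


nu_12 = nu_f*Vf + nu_m*(1-Vf) = 0.21*0.58 + 0.33*0.42 = 0.2604

0.2604


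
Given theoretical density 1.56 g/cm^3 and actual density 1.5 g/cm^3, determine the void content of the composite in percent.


Void% = (rho_theo - rho_actual)/rho_theo * 100 = (1.56 - 1.5)/1.56 * 100 = 3.85%

3.85%


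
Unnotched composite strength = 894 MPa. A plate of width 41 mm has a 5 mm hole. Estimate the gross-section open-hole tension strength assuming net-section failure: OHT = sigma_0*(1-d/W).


OHT = sigma_0*(1-d/W) = 894*(1-5/41) = 785.0 MPa

785.0 MPa


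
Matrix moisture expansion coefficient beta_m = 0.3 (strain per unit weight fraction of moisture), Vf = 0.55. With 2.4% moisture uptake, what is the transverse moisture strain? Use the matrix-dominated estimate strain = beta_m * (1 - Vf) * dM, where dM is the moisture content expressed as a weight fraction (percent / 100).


dM = 2.4/100 = 0.024
strain = beta_m * (1-Vf) * dM = 0.3 * 0.45 * 0.024 = 0.00324

0.00324


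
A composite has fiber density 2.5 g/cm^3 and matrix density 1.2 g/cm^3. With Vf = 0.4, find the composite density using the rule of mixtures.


rho_c = rho_f*Vf + rho_m*(1-Vf) = 2.5*0.4 + 1.2*0.6 = 1.72 g/cm^3

1.72 g/cm^3


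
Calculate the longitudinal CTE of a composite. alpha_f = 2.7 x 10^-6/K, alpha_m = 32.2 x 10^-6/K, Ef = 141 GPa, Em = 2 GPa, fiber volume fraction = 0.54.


E1 = Ef*Vf + Em*(1-Vf) = 77.06
alpha_1 = (alpha_f*Ef*Vf + alpha_m*Em*(1-Vf))/E1 = 3.05 x 10^-6/K

3.05 x 10^-6/K


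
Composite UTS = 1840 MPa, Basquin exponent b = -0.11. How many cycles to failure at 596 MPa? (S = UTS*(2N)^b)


N = 0.5 * (S/UTS)^(1/b) = 0.5 * (596/1840)^(1/-0.11) = 14113.0402 cycles

14113.0402 cycles


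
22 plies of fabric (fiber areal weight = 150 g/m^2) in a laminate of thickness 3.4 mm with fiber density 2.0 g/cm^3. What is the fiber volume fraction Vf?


Vf = n * FAW / (rho_f * h * 1000) = 22 * 150 / (2.0 * 3.4 * 1000) = 0.4853

0.4853


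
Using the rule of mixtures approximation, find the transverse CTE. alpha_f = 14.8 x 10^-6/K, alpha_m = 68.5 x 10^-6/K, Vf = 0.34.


alpha_2 = alpha_f*Vf + alpha_m*(1-Vf) = 14.8*0.34 + 68.5*0.66 = 50.2 x 10^-6/K

50.2 x 10^-6/K


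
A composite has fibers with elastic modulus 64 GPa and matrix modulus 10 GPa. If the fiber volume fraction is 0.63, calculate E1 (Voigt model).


E1 = Ef*Vf + Em*(1-Vf) = 64*0.63 + 10*0.37 = 44.02 GPa

44.02 GPa


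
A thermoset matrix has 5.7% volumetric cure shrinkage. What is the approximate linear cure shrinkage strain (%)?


Linear shrinkage ≈ vol_shrink/3 = 5.7/3 = 1.9%

1.9%


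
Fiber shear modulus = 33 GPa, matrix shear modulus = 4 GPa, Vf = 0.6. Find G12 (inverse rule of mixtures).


1/G12 = Vf/Gf + (1-Vf)/Gm = 0.6/33 + 0.4/4
G12 = 8.46 GPa

8.46 GPa


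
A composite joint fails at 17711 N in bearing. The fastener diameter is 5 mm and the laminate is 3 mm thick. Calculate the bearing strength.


sigma_br = F/(d*h) = 17711/(5*3) = 1180.7 MPa

1180.7 MPa


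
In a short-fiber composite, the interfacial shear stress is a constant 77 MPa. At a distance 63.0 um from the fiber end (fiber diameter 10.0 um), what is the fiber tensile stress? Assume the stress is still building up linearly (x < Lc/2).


Force balance: sigma_f * (pi*d^2/4) = tau * (pi*d) * x  ->  sigma_f = 4 * tau * x / d
sigma_f = 4 * 77 * 63.0 / 10.0 = 1940.4 MPa

1940.4 MPa


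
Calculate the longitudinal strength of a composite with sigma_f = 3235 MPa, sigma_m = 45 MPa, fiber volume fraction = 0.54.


sigma_1 = sigma_f*Vf + sigma_m*(1-Vf) = 3235*0.54 + 45*0.46 = 1767.6 MPa

1767.6 MPa


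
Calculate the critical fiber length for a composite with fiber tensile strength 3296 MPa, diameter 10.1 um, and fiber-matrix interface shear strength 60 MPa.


Lc = sigma_f * d / (2 * tau_i) = 3296 * 10.1 / (2 * 60) = 277.4 um

277.4 um


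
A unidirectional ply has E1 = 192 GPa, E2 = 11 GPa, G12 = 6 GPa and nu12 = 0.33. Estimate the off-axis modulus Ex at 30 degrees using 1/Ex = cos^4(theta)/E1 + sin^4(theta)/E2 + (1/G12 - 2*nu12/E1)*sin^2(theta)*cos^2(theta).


cos^4(30) = 0.5625, sin^4(30) = 0.0625, sin^2(30)*cos^2(30) = 0.1875
1/G12 - 2*nu12/E1 = 1/6 - 2*0.33/192 = 0.163229 GPa^-1
1/Ex = 0.5625/192 + 0.0625/11 + 0.163229*0.1875 = 0.039217 GPa^-1
Ex = 25.5 GPa

25.5 GPa


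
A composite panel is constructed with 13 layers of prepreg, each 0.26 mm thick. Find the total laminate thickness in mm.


h = n * t_ply = 13 * 0.26 = 3.38 mm

3.38 mm


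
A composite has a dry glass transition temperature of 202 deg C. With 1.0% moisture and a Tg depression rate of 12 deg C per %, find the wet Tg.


Tg_wet = Tg_dry - k*moisture = 202 - 12*1.0 = 190.0 deg C

190.0 deg C


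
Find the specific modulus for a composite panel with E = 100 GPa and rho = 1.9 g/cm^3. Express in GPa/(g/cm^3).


Specific stiffness = E/rho = 100/1.9 = 52.6 GPa/(g/cm^3)

52.6 GPa/(g/cm^3)


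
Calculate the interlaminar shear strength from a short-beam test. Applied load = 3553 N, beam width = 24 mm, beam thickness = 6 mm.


ILSS = 3F/(4bh) = 3*3553/(4*24*6) = 18.51 MPa

18.51 MPa


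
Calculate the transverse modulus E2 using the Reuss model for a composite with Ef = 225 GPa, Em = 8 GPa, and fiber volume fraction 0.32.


1/E2 = Vf/Ef + (1-Vf)/Em = 0.32/225 + 0.68/8
E2 = 11.57 GPa

11.57 GPa


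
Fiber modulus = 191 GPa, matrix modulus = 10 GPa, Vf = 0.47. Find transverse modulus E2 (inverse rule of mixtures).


1/E2 = Vf/Ef + (1-Vf)/Em = 0.47/191 + 0.53/10
E2 = 18.03 GPa

18.03 GPa


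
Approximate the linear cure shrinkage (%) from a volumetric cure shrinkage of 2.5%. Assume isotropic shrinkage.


Linear shrinkage ≈ vol_shrink/3 = 2.5/3 = 0.833%

0.833%


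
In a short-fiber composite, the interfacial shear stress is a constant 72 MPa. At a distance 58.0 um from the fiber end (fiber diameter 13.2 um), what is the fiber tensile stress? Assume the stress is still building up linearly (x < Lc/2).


Force balance: sigma_f * (pi*d^2/4) = tau * (pi*d) * x  ->  sigma_f = 4 * tau * x / d
sigma_f = 4 * 72 * 58.0 / 13.2 = 1265.5 MPa

1265.5 MPa


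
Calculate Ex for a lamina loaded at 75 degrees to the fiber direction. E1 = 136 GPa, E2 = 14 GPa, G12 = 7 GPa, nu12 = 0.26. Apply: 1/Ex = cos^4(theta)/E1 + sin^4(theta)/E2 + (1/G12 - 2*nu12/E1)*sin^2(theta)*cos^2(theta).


cos^4(75) = 0.004487, sin^4(75) = 0.870513, sin^2(75)*cos^2(75) = 0.0625
1/G12 - 2*nu12/E1 = 1/7 - 2*0.26/136 = 0.139034 GPa^-1
1/Ex = 0.004487/136 + 0.870513/14 + 0.139034*0.0625 = 0.0709021 GPa^-1
Ex = 14.1 GPa

14.1 GPa


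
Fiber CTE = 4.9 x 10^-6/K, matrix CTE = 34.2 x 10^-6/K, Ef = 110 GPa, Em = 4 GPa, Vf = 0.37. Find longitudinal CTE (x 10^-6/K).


E1 = Ef*Vf + Em*(1-Vf) = 43.22
alpha_1 = (alpha_f*Ef*Vf + alpha_m*Em*(1-Vf))/E1 = 6.61 x 10^-6/K

6.61 x 10^-6/K


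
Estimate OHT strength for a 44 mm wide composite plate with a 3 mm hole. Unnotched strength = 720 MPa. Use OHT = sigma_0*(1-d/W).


OHT = sigma_0*(1-d/W) = 720*(1-3/44) = 670.9 MPa

670.9 MPa


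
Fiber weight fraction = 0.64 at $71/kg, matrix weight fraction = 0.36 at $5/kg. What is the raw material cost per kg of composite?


Cost = cost_f*Wf + cost_m*Wm = 71*0.64 + 5*0.36 = $47.24/kg

$47.24/kg


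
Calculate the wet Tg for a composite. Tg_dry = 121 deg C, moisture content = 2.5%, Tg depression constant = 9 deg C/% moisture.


Tg_wet = Tg_dry - k*moisture = 121 - 9*2.5 = 98.5 deg C

98.5 deg C


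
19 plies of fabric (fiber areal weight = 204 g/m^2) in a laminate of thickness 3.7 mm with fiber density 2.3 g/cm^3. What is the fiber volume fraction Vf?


Vf = n * FAW / (rho_f * h * 1000) = 19 * 204 / (2.3 * 3.7 * 1000) = 0.4555

0.4555


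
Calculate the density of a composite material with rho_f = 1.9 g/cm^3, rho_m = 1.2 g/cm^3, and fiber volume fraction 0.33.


rho_c = rho_f*Vf + rho_m*(1-Vf) = 1.9*0.33 + 1.2*0.67 = 1.431 g/cm^3

1.431 g/cm^3


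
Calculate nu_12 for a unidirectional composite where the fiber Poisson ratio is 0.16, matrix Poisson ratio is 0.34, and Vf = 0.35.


nu_12 = nu_f*Vf + nu_m*(1-Vf) = 0.16*0.35 + 0.34*0.65 = 0.277

0.277


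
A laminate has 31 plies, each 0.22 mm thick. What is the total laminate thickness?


h = n * t_ply = 31 * 0.22 = 6.82 mm

6.82 mm


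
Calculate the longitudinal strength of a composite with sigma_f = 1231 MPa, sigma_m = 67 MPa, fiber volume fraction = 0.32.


sigma_1 = sigma_f*Vf + sigma_m*(1-Vf) = 1231*0.32 + 67*0.68 = 439.5 MPa

439.5 MPa


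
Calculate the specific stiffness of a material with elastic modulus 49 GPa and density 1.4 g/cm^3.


Specific stiffness = E/rho = 49/1.4 = 35.0 GPa/(g/cm^3)

35.0 GPa/(g/cm^3)


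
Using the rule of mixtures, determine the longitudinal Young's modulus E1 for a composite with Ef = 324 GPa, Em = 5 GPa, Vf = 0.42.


E1 = Ef*Vf + Em*(1-Vf) = 324*0.42 + 5*0.58 = 138.98 GPa

138.98 GPa


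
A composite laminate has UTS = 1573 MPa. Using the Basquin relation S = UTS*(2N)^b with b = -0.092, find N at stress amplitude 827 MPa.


N = 0.5 * (S/UTS)^(1/b) = 0.5 * (827/1573)^(1/-0.092) = 542.0070 cycles

542.0070 cycles


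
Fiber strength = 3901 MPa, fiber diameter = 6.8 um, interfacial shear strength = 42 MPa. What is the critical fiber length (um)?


Lc = sigma_f * d / (2 * tau_i) = 3901 * 6.8 / (2 * 42) = 315.8 um

315.8 um


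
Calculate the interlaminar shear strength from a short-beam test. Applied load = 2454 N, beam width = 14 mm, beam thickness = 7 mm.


ILSS = 3F/(4bh) = 3*2454/(4*14*7) = 18.78 MPa

18.78 MPa


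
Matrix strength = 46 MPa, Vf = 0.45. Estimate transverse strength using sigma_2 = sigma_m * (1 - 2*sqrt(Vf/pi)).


factor = 1 - 2*sqrt(0.45/pi) = 0.2431
sigma_2 = 46 * 0.2431 = 11.18 MPa

11.18 MPa


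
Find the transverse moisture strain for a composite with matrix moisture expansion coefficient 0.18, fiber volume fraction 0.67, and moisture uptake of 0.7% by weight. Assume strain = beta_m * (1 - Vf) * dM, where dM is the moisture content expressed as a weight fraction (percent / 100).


dM = 0.7/100 = 0.007
strain = beta_m * (1-Vf) * dM = 0.18 * 0.33 * 0.007 = 0.0004158

0.0004158


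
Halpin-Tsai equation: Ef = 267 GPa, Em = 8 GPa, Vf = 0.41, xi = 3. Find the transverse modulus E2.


eta = (Ef/Em - 1)/(Ef/Em + xi) = (33.375 - 1)/(33.375 + 3) = 0.89
E2 = Em*(1+xi*eta*Vf)/(1-eta*Vf) = 26.39 GPa

26.39 GPa


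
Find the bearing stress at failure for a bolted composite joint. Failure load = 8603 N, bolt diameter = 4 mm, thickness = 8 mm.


sigma_br = F/(d*h) = 8603/(4*8) = 268.8 MPa

268.8 MPa


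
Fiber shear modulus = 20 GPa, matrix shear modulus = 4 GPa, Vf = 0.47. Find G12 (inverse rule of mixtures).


1/G12 = Vf/Gf + (1-Vf)/Gm = 0.47/20 + 0.53/4
G12 = 6.41 GPa

6.41 GPa


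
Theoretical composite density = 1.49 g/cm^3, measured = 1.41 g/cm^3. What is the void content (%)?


Void% = (rho_theo - rho_actual)/rho_theo * 100 = (1.49 - 1.41)/1.49 * 100 = 5.37%

5.37%


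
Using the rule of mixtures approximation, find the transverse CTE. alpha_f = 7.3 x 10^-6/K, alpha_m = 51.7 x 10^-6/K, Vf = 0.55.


alpha_2 = alpha_f*Vf + alpha_m*(1-Vf) = 7.3*0.55 + 51.7*0.45 = 27.3 x 10^-6/K

27.3 x 10^-6/K


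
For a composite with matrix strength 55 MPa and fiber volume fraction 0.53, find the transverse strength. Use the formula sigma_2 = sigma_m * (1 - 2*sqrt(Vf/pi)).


factor = 1 - 2*sqrt(0.53/pi) = 0.1785
sigma_2 = 55 * 0.1785 = 9.82 MPa

9.82 MPa


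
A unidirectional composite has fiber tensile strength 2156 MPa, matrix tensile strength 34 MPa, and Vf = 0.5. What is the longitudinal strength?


sigma_1 = sigma_f*Vf + sigma_m*(1-Vf) = 2156*0.5 + 34*0.5 = 1095.0 MPa

1095.0 MPa
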